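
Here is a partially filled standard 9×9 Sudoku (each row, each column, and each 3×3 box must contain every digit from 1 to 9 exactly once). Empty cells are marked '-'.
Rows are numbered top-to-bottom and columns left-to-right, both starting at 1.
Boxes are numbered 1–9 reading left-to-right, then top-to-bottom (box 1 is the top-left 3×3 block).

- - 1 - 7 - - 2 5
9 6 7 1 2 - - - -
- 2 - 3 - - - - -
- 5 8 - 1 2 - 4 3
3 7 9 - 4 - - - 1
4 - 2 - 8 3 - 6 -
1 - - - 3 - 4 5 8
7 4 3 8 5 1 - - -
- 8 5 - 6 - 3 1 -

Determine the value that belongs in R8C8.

9

Row 8 already contains {1, 3, 4, 5, 7, 8}.
Column 8 already contains {1, 2, 4, 5, 6}.
Its 3×3 block (box 9) already contains {1, 3, 4, 5, 8}.
The only value from 1–9 not eliminated is 9, so R8C8 = 9.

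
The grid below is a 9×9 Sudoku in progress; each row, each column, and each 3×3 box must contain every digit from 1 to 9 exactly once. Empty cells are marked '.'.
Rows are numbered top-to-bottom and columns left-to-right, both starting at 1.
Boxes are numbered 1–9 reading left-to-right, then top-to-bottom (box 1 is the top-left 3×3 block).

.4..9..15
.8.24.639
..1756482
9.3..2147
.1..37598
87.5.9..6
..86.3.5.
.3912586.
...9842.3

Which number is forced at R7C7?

9

Cell R7C7 itself could take any of {7, 9} by direct elimination.
Consider where 9 can go in row 7.
R7C1 is out (column 1 already has a 9).
R7C2 is out (box 7 already has a 9).
R7C5 is out (column 5 already has a 9).
R7C9 is out (column 9 already has a 9).
So the only cell in row 7 that can hold 9 is R7C7.
Therefore R7C7 = 9.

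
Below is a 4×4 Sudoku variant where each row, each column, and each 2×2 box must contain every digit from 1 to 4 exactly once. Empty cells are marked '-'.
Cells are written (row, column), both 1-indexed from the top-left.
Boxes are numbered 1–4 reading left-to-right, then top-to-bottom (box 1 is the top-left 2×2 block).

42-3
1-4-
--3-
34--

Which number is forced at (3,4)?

4

Cell (3,4) itself could take any of {1, 2, 4} by direct elimination.
Consider where 4 can go in row 3.
(3,1) is out (column 1 already has a 4).
(3,2) is out (column 2 already has a 4).
So the only cell in row 3 that can hold 4 is (3,4).
Therefore (3,4) = 4.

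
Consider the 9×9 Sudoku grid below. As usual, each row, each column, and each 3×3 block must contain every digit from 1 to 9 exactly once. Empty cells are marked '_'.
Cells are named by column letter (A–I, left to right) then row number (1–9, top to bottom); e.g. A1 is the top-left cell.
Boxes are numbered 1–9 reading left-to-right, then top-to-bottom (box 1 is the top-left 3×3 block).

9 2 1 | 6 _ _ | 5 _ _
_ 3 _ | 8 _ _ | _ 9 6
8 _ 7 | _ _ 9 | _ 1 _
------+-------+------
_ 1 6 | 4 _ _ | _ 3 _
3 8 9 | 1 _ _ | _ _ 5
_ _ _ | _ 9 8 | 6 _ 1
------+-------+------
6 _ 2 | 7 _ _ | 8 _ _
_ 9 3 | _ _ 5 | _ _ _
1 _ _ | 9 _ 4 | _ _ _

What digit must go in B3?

6

Cell B3 itself could take any of {4, 5, 6} by direct elimination.
Consider where 6 can go in column B.
B6 is out (row 6 already has a 6).
B7 is out (row 7 already has a 6).
B9 is out (box 7 already has a 6).
So the only cell in column B that can hold 6 is B3.
Therefore B3 = 6.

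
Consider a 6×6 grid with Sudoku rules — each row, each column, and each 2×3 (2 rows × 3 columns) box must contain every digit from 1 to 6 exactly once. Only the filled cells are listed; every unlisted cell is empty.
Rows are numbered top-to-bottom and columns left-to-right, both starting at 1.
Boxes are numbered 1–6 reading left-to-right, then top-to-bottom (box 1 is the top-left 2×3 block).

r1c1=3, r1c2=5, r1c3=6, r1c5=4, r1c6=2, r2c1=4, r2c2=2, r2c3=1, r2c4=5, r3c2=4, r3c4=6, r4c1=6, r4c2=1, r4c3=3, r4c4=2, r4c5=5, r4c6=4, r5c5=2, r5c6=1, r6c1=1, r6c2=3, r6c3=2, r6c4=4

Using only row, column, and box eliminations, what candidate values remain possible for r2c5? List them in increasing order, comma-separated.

3,6

Row 2 already contains {1, 2, 4, 5}.
Column 5 already contains {2, 4, 5}.
Its 2×3 block (box 2) already contains {2, 4, 5}.
Removing those from 1–6 leaves {3, 6} as the candidates for r2c5.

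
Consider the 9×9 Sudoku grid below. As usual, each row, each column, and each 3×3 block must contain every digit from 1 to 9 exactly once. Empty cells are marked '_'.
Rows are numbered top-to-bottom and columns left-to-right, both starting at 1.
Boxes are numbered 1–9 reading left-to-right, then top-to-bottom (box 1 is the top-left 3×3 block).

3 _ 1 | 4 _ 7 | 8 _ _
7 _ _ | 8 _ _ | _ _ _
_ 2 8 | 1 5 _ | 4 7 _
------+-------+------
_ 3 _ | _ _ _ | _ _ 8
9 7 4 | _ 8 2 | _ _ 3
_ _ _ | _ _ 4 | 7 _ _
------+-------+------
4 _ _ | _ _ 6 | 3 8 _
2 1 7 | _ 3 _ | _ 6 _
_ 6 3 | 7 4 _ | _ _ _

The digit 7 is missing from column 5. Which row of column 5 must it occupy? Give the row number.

4

Consider where 7 can go in column 5.
R1C5 is out (row 1 already has a 7).
R2C5 is out (row 2 already has a 7).
R6C5 is out (row 6 already has a 7).
R7C5 is out (box 8 already has a 7).
So the only cell in column 5 that can hold 7 is R4C5.
That is row 4.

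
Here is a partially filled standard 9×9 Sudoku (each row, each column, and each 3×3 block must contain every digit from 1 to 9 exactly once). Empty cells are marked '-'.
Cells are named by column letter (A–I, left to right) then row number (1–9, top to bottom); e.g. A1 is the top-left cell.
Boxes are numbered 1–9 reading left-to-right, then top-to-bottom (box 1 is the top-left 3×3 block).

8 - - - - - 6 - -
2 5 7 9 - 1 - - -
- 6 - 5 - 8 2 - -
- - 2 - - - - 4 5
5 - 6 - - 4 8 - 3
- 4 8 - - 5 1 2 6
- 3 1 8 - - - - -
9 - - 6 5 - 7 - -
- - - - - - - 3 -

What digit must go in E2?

Cell E2 itself could take any of {3, 4, 6} by direct elimination.
Consider where 6 can go in box 2.
D1 is out (row 1 already has a 6).
E1 is out (row 1 already has a 6).
F1 is out (row 1 already has a 6).
E3 is out (row 3 already has a 6).
So the only cell in box 2 that can hold 6 is E2.
Therefore E2 = 6.

6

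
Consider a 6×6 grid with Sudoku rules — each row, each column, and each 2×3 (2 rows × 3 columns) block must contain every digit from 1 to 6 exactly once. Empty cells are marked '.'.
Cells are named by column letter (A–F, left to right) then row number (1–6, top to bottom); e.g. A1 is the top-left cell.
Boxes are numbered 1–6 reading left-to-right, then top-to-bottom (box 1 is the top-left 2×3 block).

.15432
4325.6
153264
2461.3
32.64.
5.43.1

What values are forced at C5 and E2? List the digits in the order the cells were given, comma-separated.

1,1

For C5:
  Row 5 already contains {2, 3, 4, 6}.
  Column C already contains {2, 3, 4, 5, 6}.
  Its 2×3 block (box 5) already contains {2, 3, 4, 5}.
  The only value from 1–6 not eliminated is 1, so C5 = 1.
For E2:
  Row 2 already contains {2, 3, 4, 5, 6}.
  Column E already contains {3, 4, 6}.
  Its 2×3 block (box 2) already contains {2, 3, 4, 5, 6}.
  The only value from 1–6 not eliminated is 1, so E2 = 1.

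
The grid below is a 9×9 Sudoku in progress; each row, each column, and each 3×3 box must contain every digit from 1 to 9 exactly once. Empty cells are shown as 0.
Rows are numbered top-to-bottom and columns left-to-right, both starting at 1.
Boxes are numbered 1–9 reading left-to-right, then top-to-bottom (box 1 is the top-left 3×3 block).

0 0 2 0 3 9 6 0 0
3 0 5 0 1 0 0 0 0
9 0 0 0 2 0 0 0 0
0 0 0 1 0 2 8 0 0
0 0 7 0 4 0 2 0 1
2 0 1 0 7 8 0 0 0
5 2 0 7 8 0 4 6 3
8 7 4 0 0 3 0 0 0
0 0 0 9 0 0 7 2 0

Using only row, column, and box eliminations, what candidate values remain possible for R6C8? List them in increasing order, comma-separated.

3,4,5,9

Row 6 already contains {1, 2, 7, 8}.
Column 8 already contains {2, 6}.
Its 3×3 block (box 6) already contains {1, 2, 8}.
Removing those from 1–9 leaves {3, 4, 5, 9} as the candidates for R6C8.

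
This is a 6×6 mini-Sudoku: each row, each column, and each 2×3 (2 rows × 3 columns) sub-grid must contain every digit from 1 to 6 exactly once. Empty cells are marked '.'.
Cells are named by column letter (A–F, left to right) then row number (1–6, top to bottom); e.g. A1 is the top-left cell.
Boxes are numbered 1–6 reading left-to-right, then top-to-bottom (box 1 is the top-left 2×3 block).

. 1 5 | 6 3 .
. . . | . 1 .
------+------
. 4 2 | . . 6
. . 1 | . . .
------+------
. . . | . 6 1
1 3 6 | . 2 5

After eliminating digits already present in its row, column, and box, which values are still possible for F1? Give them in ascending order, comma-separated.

Row 1 already contains {1, 3, 5, 6}.
Column F already contains {1, 5, 6}.
Its 2×3 block (box 2) already contains {1, 3, 6}.
Removing those from 1–6 leaves {2, 4} as the candidates for F1.

2,4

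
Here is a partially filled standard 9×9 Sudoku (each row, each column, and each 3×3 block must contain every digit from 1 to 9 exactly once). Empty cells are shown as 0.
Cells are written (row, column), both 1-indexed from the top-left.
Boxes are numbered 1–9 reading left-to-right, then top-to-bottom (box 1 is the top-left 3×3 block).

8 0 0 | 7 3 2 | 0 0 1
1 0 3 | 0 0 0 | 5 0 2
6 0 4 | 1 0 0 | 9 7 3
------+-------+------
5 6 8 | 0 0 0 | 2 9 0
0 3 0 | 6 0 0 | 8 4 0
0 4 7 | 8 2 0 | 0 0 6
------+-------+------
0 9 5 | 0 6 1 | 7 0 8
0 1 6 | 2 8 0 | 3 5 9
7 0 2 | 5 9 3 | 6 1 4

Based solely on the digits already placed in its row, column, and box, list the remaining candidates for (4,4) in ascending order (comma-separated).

Row 4 already contains {2, 5, 6, 8, 9}.
Column 4 already contains {1, 2, 5, 6, 7, 8}.
Its 3×3 block (box 5) already contains {2, 6, 8}.
Removing those from 1–9 leaves {3, 4} as the candidates for (4,4).

3,4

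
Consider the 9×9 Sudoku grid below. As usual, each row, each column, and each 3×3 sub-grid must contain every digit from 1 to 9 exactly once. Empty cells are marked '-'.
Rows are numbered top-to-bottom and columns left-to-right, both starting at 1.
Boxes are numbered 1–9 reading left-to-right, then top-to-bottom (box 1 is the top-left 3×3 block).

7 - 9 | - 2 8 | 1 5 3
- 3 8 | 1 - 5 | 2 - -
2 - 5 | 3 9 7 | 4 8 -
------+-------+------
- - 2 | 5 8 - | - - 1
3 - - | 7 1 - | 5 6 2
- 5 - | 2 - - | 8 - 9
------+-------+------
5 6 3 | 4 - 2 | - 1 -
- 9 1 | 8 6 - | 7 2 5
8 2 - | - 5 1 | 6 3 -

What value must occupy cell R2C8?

9

Cell R2C8 itself could take any of {7, 9} by direct elimination.
Consider where 9 can go in box 3.
R2C9 is out (column 9 already has a 9).
R3C9 is out (row 3 already has a 9).
So the only cell in box 3 that can hold 9 is R2C8.
Therefore R2C8 = 9.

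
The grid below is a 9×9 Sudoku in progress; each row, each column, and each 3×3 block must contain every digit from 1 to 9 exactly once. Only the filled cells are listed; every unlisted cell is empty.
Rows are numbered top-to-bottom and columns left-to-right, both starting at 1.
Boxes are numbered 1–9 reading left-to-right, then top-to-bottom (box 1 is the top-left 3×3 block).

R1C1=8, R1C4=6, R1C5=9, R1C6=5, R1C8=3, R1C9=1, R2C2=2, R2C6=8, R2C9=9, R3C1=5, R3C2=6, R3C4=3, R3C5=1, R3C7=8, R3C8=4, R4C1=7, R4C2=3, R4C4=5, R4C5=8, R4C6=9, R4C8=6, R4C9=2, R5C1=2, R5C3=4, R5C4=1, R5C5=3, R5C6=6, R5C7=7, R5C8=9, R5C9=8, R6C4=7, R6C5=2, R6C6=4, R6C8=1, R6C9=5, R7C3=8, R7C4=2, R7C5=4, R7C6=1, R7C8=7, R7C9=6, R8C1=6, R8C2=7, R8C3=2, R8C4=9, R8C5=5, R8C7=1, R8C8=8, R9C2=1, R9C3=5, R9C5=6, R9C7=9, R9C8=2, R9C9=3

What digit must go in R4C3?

Row 4 already contains {2, 3, 5, 6, 7, 8, 9}.
Column 3 already contains {2, 4, 5, 8}.
Its 3×3 block (box 4) already contains {2, 3, 4, 7}.
The only value from 1–9 not eliminated is 1, so R4C3 = 1.

1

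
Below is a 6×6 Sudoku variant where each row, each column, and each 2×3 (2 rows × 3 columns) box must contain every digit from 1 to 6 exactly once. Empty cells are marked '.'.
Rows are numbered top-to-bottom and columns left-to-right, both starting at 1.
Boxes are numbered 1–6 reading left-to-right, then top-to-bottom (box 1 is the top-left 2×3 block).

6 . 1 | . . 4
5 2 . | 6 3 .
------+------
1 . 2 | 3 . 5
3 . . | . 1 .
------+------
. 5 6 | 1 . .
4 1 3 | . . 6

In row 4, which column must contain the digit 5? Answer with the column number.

Consider where 5 can go in row 4.
r4c2 is out (column 2 already has a 5).
r4c4 is out (box 4 already has a 5).
r4c6 is out (column 6 already has a 5).
So the only cell in row 4 that can hold 5 is r4c3.
That is column 3.

3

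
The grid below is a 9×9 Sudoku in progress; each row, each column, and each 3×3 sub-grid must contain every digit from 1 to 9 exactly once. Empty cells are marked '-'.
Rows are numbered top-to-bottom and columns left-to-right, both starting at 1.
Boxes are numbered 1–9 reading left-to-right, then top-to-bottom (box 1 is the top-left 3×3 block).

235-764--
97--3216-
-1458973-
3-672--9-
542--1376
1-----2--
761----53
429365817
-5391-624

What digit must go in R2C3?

Row 2 already contains {1, 2, 3, 6, 7, 9}.
Column 3 already contains {1, 2, 3, 4, 5, 6, 9}.
Its 3×3 block (box 1) already contains {1, 2, 3, 4, 5, 7, 9}.
The only value from 1–9 not eliminated is 8, so R2C3 = 8.

8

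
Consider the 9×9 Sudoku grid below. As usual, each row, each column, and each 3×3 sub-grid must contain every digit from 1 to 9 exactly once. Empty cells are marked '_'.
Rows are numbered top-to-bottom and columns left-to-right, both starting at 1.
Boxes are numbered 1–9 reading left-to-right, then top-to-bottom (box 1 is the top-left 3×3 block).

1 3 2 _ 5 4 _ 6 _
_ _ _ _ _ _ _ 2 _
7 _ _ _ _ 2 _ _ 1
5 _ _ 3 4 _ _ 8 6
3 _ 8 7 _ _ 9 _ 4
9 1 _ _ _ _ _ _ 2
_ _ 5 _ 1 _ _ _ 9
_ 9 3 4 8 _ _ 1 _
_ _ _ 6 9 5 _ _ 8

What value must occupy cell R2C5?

Cell R2C5 itself could take any of {3, 6, 7} by direct elimination.
Consider where 7 can go in column 5.
R3C5 is out (row 3 already has a 7).
R5C5 is out (row 5 already has a 7).
R6C5 is out (box 5 already has a 7).
So the only cell in column 5 that can hold 7 is R2C5.
Therefore R2C5 = 7.

7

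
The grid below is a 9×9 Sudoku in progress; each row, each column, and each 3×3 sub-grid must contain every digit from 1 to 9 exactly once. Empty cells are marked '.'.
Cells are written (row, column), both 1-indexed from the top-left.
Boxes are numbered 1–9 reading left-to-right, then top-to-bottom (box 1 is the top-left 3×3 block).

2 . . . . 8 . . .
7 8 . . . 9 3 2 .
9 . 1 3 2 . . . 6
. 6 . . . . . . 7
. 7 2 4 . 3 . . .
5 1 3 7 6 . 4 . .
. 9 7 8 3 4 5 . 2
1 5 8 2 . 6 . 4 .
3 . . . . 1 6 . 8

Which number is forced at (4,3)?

Cell (4,3) itself could take any of {4, 9} by direct elimination.
Consider where 9 can go in box 4.
(4,1) is out (column 1 already has a 9).
(5,1) is out (column 1 already has a 9).
So the only cell in box 4 that can hold 9 is (4,3).
Therefore (4,3) = 9.

9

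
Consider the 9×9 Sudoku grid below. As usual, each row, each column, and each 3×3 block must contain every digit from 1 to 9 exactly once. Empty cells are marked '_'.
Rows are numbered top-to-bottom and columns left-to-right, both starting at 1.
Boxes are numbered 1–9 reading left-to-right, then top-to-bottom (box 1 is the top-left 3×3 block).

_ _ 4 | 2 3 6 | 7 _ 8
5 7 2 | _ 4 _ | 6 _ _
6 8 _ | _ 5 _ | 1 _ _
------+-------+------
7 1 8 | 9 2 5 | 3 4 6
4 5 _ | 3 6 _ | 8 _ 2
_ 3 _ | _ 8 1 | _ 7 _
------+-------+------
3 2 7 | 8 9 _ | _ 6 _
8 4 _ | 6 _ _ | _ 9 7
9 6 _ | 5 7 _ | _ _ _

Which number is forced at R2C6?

Cell R2C6 itself could take any of {8, 9} by direct elimination.
Consider where 8 can go in column 6.
R3C6 is out (row 3 already has a 8).
R5C6 is out (row 5 already has a 8).
R7C6 is out (row 7 already has a 8).
R8C6 is out (row 8 already has a 8).
R9C6 is out (box 8 already has a 8).
So the only cell in column 6 that can hold 8 is R2C6.
Therefore R2C6 = 8.

8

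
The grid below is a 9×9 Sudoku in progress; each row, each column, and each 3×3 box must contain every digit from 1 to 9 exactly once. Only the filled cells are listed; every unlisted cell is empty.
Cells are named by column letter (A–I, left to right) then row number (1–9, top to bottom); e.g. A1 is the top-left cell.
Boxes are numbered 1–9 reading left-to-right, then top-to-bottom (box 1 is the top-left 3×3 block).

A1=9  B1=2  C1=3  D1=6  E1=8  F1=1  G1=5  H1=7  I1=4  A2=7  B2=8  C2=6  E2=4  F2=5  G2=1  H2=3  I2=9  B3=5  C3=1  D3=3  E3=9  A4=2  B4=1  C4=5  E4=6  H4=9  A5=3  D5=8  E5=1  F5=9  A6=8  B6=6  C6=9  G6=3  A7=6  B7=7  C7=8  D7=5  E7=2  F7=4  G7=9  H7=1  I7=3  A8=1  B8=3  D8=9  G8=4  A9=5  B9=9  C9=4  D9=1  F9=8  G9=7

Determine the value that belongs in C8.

Row 8 already contains {1, 3, 4, 9}.
Column C already contains {1, 3, 4, 5, 6, 8, 9}.
Its 3×3 block (box 7) already contains {1, 3, 4, 5, 6, 7, 8, 9}.
The only value from 1–9 not eliminated is 2, so C8 = 2.

2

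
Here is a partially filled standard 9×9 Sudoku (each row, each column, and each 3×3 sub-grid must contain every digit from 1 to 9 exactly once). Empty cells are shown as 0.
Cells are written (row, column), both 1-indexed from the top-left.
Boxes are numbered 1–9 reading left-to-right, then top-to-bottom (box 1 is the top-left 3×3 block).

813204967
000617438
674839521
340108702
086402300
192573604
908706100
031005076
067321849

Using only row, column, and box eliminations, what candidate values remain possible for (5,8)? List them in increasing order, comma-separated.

1,5,9

Row 5 already contains {2, 3, 4, 6, 8}.
Column 8 already contains {2, 3, 4, 6, 7}.
Its 3×3 block (box 6) already contains {2, 3, 4, 6, 7}.
Removing those from 1–9 leaves {1, 5, 9} as the candidates for (5,8).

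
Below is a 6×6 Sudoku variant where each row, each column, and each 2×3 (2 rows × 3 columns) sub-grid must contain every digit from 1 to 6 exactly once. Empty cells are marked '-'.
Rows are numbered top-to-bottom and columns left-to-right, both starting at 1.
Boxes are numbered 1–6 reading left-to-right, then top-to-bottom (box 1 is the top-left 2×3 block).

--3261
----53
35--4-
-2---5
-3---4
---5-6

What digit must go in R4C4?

Cell R4C4 itself could take any of {1, 3, 6} by direct elimination.
Consider where 3 can go in column 4.
R2C4 is out (row 2 already has a 3).
R3C4 is out (row 3 already has a 3).
R5C4 is out (row 5 already has a 3).
So the only cell in column 4 that can hold 3 is R4C4.
Therefore R4C4 = 3.

3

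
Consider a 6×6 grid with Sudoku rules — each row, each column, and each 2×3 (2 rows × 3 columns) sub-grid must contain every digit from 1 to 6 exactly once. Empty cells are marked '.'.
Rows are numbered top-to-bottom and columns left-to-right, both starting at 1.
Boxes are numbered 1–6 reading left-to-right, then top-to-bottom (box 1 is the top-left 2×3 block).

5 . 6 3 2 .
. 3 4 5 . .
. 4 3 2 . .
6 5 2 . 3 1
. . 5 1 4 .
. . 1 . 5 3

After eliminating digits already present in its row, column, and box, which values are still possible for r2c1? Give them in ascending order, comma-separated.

1,2

Row 2 already contains {3, 4, 5}.
Column 1 already contains {5, 6}.
Its 2×3 block (box 1) already contains {3, 4, 5, 6}.
Removing those from 1–6 leaves {1, 2} as the candidates for r2c1.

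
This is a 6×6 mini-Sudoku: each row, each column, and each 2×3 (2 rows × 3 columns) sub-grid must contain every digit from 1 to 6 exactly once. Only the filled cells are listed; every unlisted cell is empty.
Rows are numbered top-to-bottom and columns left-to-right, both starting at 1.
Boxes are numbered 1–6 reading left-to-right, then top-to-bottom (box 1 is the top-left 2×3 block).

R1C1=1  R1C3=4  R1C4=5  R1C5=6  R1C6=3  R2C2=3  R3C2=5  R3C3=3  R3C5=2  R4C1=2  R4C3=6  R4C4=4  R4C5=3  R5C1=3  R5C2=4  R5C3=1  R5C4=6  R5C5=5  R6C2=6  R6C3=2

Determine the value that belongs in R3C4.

1

Row 3 already contains {2, 3, 5}.
Column 4 already contains {4, 5, 6}.
Its 2×3 block (box 4) already contains {2, 3, 4}.
The only value from 1–6 not eliminated is 1, so R3C4 = 1.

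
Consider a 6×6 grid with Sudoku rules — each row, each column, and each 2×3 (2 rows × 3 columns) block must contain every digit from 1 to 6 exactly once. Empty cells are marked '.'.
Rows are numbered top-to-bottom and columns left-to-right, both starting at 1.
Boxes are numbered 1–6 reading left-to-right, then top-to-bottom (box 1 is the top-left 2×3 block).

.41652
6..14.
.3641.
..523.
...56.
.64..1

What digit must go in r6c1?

Cell r6c1 itself could take any of {2, 3, 5} by direct elimination.
Consider where 5 can go in column 1.
r1c1 is out (row 1 already has a 5).
r3c1 is out (box 3 already has a 5).
r4c1 is out (row 4 already has a 5).
r5c1 is out (row 5 already has a 5).
So the only cell in column 1 that can hold 5 is r6c1.
Therefore r6c1 = 5.

5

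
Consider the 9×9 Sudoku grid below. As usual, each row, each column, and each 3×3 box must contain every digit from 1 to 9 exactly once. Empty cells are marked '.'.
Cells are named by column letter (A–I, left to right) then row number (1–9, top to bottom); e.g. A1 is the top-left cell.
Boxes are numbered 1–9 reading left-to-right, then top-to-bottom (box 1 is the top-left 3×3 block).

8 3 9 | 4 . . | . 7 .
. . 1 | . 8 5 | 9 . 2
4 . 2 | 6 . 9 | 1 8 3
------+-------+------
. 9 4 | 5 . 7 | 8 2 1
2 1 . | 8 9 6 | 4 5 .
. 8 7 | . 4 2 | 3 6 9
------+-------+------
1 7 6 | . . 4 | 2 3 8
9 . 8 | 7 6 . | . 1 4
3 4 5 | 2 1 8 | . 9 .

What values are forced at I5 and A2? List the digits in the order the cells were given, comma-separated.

7,7

For I5:
  Row 5 already contains {1, 2, 4, 5, 6, 8, 9}.
  Column I already contains {1, 2, 3, 4, 8, 9}.
  Its 3×3 block (box 6) already contains {1, 2, 3, 4, 5, 6, 8, 9}.
  The only value from 1–9 not eliminated is 7, so I5 = 7.
For A2:
  Consider where 7 can go in column A.
  A4 is out (row 4 already has a 7).
  A6 is out (row 6 already has a 7).
  So the only cell in column A that can hold 7 is A2.
  So A2 = 7.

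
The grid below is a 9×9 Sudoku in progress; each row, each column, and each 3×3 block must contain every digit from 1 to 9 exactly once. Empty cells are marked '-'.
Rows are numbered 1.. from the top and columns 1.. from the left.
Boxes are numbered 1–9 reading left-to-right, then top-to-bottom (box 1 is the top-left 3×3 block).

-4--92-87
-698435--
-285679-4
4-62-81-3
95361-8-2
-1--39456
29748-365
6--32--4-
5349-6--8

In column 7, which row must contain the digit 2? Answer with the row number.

Consider where 2 can go in column 7.
row 1, column 7 is out (row 1 already has a 2).
row 8, column 7 is out (row 8 already has a 2).
So the only cell in column 7 that can hold 2 is row 9, column 7.
That is row 9.

9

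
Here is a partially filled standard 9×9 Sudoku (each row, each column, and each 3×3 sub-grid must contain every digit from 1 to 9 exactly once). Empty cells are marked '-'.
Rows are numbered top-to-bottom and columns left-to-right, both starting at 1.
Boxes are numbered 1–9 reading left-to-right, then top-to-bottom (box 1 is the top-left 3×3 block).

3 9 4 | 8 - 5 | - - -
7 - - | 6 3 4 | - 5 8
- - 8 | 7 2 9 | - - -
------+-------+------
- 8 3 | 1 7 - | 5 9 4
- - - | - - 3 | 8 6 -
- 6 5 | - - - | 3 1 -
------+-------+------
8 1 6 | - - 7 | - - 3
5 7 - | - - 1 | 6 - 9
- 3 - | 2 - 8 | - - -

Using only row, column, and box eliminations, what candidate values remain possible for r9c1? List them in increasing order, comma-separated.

Row 9 already contains {2, 3, 8}.
Column 1 already contains {3, 5, 7, 8}.
Its 3×3 block (box 7) already contains {1, 3, 5, 6, 7, 8}.
Removing those from 1–9 leaves {4, 9} as the candidates for r9c1.

4,9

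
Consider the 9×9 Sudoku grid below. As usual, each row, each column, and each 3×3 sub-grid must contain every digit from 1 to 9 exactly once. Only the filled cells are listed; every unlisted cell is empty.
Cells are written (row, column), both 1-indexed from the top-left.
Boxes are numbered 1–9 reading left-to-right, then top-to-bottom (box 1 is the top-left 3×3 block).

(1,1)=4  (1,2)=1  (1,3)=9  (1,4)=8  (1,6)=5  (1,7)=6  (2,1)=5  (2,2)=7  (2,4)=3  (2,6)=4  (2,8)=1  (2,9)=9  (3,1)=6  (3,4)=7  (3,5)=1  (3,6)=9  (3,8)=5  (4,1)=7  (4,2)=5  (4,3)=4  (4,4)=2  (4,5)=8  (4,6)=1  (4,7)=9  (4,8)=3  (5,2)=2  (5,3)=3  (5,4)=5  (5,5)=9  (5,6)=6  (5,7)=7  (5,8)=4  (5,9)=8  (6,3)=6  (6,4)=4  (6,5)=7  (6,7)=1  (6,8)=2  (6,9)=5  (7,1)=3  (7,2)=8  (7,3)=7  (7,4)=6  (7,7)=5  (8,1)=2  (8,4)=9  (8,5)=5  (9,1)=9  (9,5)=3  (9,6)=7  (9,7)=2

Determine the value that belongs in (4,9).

Row 4 already contains {1, 2, 3, 4, 5, 7, 8, 9}.
Column 9 already contains {5, 8, 9}.
Its 3×3 block (box 6) already contains {1, 2, 3, 4, 5, 7, 8, 9}.
The only value from 1–9 not eliminated is 6, so (4,9) = 6.

6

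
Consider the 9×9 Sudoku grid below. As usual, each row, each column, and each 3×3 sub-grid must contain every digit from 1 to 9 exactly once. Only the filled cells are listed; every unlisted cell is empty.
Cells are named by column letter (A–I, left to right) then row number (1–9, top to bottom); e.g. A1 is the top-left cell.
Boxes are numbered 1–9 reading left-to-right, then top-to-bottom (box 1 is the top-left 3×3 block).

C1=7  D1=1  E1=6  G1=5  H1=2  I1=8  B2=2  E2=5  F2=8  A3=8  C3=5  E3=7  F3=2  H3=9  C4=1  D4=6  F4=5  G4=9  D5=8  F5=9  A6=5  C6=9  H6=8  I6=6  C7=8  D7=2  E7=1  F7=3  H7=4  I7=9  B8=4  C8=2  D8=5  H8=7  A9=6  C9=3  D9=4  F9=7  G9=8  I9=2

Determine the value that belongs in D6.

7

Cell D6 itself could take any of {3, 7} by direct elimination.
Consider where 7 can go in column D.
D2 is out (box 2 already has a 7).
D3 is out (row 3 already has a 7).
So the only cell in column D that can hold 7 is D6.
Therefore D6 = 7.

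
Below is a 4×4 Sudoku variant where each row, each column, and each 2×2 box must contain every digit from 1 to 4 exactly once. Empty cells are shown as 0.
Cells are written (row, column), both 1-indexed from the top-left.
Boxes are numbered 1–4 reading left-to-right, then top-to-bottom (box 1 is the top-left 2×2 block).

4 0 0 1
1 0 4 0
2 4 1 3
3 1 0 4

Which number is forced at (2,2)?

3

Cell (2,2) itself could take any of {2, 3} by direct elimination.
Consider where 3 can go in row 2.
(2,4) is out (column 4 already has a 3).
So the only cell in row 2 that can hold 3 is (2,2).
Therefore (2,2) = 3.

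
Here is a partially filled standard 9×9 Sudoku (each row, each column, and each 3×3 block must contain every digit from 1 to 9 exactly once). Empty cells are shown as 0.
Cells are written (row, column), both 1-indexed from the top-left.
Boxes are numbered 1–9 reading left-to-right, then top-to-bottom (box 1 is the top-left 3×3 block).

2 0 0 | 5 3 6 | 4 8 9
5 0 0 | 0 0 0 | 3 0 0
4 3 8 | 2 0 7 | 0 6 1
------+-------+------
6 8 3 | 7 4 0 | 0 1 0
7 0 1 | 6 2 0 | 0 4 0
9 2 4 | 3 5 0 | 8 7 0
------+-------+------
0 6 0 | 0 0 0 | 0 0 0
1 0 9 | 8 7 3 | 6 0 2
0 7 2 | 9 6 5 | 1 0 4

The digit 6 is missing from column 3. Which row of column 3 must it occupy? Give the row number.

Consider where 6 can go in column 3.
(1,3) is out (row 1 already has a 6).
(7,3) is out (row 7 already has a 6).
So the only cell in column 3 that can hold 6 is (2,3).
That is row 2.

2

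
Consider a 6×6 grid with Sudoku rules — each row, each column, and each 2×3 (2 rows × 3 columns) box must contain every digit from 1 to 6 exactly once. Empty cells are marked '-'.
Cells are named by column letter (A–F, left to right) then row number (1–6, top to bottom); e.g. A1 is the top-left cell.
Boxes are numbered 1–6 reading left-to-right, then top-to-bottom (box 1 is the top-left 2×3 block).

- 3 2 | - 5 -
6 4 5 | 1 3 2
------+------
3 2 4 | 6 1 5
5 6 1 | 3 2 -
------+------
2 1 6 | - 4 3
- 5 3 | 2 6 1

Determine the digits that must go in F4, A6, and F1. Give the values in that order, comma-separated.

For F4:
  Row 4 already contains {1, 2, 3, 5, 6}.
  Column F already contains {1, 2, 3, 5}.
  Its 2×3 block (box 4) already contains {1, 2, 3, 5, 6}.
  The only value from 1–6 not eliminated is 4, so F4 = 4.
For A6:
  Row 6 already contains {1, 2, 3, 5, 6}.
  Column A already contains {2, 3, 5, 6}.
  Its 2×3 block (box 5) already contains {1, 2, 3, 5, 6}.
  The only value from 1–6 not eliminated is 4, so A6 = 4.
For F1:
  Consider where 6 can go in row 1.
  A1 is out (column A already has a 6).
  D1 is out (column D already has a 6).
  So the only cell in row 1 that can hold 6 is F1.
  So F1 = 6.

4,4,6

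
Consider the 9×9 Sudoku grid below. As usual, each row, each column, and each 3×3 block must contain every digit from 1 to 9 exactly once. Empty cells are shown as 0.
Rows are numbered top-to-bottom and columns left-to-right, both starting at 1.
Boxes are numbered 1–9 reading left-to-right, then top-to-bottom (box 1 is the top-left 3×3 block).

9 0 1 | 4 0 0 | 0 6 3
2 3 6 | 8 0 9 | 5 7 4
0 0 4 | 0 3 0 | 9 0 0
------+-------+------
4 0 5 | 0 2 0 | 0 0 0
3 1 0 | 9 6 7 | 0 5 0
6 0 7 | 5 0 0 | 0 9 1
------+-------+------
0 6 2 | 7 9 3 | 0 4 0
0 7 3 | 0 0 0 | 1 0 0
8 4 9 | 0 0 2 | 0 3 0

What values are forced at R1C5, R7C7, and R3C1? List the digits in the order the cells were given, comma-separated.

For R1C5:
  Consider where 7 can go in column 5.
  R2C5 is out (row 2 already has a 7).
  R6C5 is out (row 6 already has a 7).
  R8C5 is out (row 8 already has a 7).
  R9C5 is out (box 8 already has a 7).
  So the only cell in column 5 that can hold 7 is R1C5.
  So R1C5 = 7.
For R7C7:
  Row 7 already contains {2, 3, 4, 6, 7, 9}.
  Column 7 already contains {1, 5, 9}.
  Its 3×3 block (box 9) already contains {1, 3, 4}.
  The only value from 1–9 not eliminated is 8, so R7C7 = 8.
For R3C1:
  Consider where 7 can go in box 1.
  R1C2 is out (column 2 already has a 7).
  R3C2 is out (column 2 already has a 7).
  So the only cell in box 1 that can hold 7 is R3C1.
  So R3C1 = 7.

7,8,7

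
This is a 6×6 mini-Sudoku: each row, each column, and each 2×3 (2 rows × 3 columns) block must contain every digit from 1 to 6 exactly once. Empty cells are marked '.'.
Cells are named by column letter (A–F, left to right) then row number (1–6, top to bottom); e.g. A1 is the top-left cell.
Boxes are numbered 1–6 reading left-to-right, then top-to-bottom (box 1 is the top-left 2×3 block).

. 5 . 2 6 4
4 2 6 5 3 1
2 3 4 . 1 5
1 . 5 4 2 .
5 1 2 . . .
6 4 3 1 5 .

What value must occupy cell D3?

6

Row 3 already contains {1, 2, 3, 4, 5}.
Column D already contains {1, 2, 4, 5}.
Its 2×3 block (box 4) already contains {1, 2, 4, 5}.
The only value from 1–6 not eliminated is 6, so D3 = 6.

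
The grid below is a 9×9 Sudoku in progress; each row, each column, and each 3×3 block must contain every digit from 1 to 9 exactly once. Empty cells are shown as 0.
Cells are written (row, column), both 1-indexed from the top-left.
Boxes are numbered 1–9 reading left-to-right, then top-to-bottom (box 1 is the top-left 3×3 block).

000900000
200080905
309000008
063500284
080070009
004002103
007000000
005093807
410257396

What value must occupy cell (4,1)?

7

Cell (4,1) itself could take any of {1, 7, 9} by direct elimination.
Consider where 7 can go in row 4.
(4,5) is out (column 5 already has a 7).
(4,6) is out (column 6 already has a 7).
So the only cell in row 4 that can hold 7 is (4,1).
Therefore (4,1) = 7.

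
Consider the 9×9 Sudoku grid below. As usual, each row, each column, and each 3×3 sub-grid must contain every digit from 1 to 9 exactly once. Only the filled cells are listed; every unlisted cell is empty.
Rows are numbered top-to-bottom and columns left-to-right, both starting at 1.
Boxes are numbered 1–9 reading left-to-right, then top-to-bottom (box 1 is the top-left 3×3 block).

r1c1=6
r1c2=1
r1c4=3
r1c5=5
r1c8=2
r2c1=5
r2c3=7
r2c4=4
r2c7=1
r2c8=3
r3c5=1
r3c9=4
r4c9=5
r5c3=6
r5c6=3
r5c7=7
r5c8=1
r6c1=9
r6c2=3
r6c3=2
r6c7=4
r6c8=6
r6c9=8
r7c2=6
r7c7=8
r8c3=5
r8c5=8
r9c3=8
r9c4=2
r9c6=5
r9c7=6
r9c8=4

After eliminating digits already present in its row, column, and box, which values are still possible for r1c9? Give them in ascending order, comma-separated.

7,9

Row 1 already contains {1, 2, 3, 5, 6}.
Column 9 already contains {4, 5, 8}.
Its 3×3 block (box 3) already contains {1, 2, 3, 4}.
Removing those from 1–9 leaves {7, 9} as the candidates for r1c9.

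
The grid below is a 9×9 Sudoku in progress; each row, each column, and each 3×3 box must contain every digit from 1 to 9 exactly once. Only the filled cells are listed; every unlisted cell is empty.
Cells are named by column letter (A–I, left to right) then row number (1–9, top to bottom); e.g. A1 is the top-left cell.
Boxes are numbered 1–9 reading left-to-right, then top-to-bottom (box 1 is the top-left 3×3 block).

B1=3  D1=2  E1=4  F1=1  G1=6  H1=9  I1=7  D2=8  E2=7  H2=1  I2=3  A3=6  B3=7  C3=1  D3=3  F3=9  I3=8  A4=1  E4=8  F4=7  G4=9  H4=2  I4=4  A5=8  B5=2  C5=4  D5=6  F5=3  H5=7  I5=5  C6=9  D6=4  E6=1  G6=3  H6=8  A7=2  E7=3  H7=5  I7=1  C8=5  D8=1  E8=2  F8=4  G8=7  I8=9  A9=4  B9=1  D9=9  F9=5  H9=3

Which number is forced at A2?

9

Cell A2 itself could take any of {5, 9} by direct elimination.
Consider where 9 can go in column A.
A1 is out (row 1 already has a 9).
A6 is out (row 6 already has a 9).
A8 is out (row 8 already has a 9).
So the only cell in column A that can hold 9 is A2.
Therefore A2 = 9.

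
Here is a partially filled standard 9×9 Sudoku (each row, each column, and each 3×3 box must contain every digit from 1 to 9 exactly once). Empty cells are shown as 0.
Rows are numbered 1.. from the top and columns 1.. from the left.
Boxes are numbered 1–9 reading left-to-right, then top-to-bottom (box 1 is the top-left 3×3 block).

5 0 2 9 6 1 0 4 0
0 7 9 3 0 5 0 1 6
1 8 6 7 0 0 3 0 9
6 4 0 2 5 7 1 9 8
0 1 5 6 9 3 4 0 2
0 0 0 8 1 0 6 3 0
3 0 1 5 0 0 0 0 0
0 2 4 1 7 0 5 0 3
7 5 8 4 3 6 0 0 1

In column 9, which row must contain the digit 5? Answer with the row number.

6

Consider where 5 can go in column 9.
row 1, column 9 is out (row 1 already has a 5).
row 7, column 9 is out (row 7 already has a 5).
So the only cell in column 9 that can hold 5 is row 6, column 9.
That is row 6.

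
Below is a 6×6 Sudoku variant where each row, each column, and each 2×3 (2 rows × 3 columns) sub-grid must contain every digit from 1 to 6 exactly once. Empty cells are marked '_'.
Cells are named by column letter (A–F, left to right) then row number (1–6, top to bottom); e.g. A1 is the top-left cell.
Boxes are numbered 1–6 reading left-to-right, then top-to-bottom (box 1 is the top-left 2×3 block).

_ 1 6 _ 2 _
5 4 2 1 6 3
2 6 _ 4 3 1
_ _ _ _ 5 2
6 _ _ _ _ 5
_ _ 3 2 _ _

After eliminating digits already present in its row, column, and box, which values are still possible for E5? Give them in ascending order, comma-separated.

Row 5 already contains {5, 6}.
Column E already contains {2, 3, 5, 6}.
Its 2×3 block (box 6) already contains {2, 5}.
Removing those from 1–6 leaves {1, 4} as the candidates for E5.

1,4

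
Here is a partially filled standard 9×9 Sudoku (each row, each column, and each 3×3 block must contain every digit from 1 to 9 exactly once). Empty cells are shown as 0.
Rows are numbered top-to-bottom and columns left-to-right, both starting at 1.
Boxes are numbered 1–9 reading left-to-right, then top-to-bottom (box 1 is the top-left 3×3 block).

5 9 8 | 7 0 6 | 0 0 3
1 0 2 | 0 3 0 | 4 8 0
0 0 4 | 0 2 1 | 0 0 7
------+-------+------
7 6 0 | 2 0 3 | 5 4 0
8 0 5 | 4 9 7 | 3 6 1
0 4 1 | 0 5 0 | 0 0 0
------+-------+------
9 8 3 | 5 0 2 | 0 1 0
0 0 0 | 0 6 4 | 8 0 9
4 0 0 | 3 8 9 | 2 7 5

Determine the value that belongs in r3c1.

6

Cell r3c1 itself could take any of {3, 6} by direct elimination.
Consider where 6 can go in box 1.
r2c2 is out (column 2 already has a 6).
r3c2 is out (column 2 already has a 6).
So the only cell in box 1 that can hold 6 is r3c1.
Therefore r3c1 = 6.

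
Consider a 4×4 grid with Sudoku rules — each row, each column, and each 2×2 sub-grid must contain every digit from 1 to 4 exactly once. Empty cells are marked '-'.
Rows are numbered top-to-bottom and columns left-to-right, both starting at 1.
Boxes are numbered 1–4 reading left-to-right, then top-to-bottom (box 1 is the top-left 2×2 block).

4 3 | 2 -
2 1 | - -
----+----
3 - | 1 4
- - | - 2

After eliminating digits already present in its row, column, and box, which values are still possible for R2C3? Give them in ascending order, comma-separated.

3,4

Row 2 already contains {1, 2}.
Column 3 already contains {1, 2}.
Its 2×2 block (box 2) already contains {2}.
Removing those from 1–4 leaves {3, 4} as the candidates for R2C3.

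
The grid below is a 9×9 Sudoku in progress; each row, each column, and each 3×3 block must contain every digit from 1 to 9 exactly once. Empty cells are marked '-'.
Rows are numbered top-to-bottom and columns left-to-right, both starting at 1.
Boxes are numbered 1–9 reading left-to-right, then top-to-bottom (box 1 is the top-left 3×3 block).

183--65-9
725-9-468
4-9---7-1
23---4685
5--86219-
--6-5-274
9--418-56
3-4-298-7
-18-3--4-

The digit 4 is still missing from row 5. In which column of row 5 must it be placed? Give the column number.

Consider where 4 can go in row 5.
R5C3 is out (column 3 already has a 4).
R5C9 is out (column 9 already has a 4).
So the only cell in row 5 that can hold 4 is R5C2.
That is column 2.

2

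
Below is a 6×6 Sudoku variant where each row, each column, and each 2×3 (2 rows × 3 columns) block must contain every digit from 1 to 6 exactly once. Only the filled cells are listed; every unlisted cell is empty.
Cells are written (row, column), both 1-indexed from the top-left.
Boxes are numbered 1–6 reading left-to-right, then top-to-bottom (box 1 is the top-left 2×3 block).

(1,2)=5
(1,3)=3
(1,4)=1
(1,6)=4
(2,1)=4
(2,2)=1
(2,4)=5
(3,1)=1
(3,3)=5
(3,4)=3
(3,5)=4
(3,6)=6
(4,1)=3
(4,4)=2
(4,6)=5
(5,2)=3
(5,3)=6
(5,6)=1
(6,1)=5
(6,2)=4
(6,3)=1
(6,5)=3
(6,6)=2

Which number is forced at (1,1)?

6

Cell (1,1) itself could take any of {2, 6} by direct elimination.
Consider where 6 can go in column 1.
(5,1) is out (row 5 already has a 6).
So the only cell in column 1 that can hold 6 is (1,1).
Therefore (1,1) = 6.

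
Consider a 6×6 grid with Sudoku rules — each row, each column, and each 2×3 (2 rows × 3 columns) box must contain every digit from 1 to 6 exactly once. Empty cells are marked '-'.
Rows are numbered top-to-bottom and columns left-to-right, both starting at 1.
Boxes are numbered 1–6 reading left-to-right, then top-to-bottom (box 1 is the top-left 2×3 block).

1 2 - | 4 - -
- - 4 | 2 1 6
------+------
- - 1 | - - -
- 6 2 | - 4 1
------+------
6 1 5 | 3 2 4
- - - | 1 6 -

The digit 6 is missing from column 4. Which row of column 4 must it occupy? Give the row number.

3

Consider where 6 can go in column 4.
r4c4 is out (row 4 already has a 6).
So the only cell in column 4 that can hold 6 is r3c4.
That is row 3.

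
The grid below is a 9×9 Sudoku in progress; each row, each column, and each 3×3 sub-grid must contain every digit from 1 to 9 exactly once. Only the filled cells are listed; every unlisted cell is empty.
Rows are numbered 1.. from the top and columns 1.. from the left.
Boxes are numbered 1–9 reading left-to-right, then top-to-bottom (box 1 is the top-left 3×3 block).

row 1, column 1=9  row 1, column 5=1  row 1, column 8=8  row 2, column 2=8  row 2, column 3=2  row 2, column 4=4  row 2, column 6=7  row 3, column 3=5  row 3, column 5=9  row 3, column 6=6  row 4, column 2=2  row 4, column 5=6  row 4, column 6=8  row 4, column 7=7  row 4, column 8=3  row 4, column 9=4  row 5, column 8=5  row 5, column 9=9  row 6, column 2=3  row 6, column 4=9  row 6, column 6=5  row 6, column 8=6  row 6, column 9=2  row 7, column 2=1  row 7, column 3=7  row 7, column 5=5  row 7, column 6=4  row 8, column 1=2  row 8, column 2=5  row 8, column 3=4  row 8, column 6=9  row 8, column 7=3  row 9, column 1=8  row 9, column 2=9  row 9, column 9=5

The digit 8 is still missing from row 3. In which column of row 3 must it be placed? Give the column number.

Consider where 8 can go in row 3.
row 3, column 1 is out (column 1 already has a 8).
row 3, column 2 is out (column 2 already has a 8).
row 3, column 7 is out (box 3 already has a 8).
row 3, column 8 is out (column 8 already has a 8).
row 3, column 9 is out (box 3 already has a 8).
So the only cell in row 3 that can hold 8 is row 3, column 4.
That is column 4.

4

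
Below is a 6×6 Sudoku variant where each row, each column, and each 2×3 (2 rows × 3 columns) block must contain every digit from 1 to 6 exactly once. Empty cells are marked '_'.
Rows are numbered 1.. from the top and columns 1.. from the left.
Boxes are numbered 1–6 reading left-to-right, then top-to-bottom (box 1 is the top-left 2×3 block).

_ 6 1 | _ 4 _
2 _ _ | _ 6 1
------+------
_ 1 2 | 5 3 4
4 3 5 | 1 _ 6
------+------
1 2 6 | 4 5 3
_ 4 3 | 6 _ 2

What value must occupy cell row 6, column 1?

Row 6 already contains {2, 3, 4, 6}.
Column 1 already contains {1, 2, 4}.
Its 2×3 block (box 5) already contains {1, 2, 3, 4, 6}.
The only value from 1–6 not eliminated is 5, so row 6, column 1 = 5.

5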